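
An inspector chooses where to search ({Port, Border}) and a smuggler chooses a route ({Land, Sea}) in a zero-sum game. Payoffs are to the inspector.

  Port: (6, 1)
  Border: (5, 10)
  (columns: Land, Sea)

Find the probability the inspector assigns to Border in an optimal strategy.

Row minima: Port → 1, Border → 5; maximin = 5.
Column maxima: Land → 6, Sea → 10; minimax = 6.
5 ≠ 6, so there is no saddle point; optimal play is mixed.
Let the inspector play Port with probability p. Expected payoff against Land: 6p + 5(1−p) = p + 5; against Sea: 1p + 10(1−p) = −9p + 10.
Setting these equal: p + 5 = −9p + 10 ⇒ 10p = 5 ⇒ p = 1/2, and the value is (1)·(1/2) + 5 = 11/2.
For the smuggler: with q = P(Land), equating Port's and Border's payoffs gives 5q + 1 = −5q + 10 ⇒ q = 9/10.

1/2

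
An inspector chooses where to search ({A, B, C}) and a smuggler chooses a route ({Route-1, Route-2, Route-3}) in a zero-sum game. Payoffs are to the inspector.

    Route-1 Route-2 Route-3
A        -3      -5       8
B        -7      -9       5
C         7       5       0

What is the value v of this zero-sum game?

Row minima: A → -5, B → -9, C → 0; maximin = 0.
Column maxima: Route-1 → 7, Route-2 → 5, Route-3 → 8; minimax = 5.
0 ≠ 5, so there is no saddle point; optimal play is mixed.
B is strictly dominated by A, so the inspector never plays it.
Route-1 is strictly dominated by Route-2 (it gives the inspector strictly more in every row), so the smuggler never plays it.
On the remaining 2×2 (A, C vs Route-2, Route-3):
Let the inspector play A with probability p. Expected payoff against Route-2: (-5)p + 5(1−p) = −10p + 5; against Route-3: 8p + 0(1−p) = 8p.
Setting these equal: −10p + 5 = 8p ⇒ −18p = -5 ⇒ p = 5/18, and the value is (-10)·(5/18) + 5 = 20/9.
For the smuggler: with q = P(Route-2), equating A's and C's payoffs gives −13q + 8 = 5q ⇒ q = 4/9.

20/9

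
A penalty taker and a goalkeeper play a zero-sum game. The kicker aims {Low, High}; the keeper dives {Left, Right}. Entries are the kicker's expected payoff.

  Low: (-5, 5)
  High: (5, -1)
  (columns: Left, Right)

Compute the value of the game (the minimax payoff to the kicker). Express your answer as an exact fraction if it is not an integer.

Row minima: Low → -5, High → -1; maximin = -1.
Column maxima: Left → 5, Right → 5; minimax = 5.
-1 ≠ 5, so there is no saddle point; optimal play is mixed.
Let the kicker play Low with probability p. Expected payoff against Left: (-5)p + 5(1−p) = −10p + 5; against Right: 5p + (-1)(1−p) = 6p − 1.
Setting these equal: −10p + 5 = 6p − 1 ⇒ −16p = -6 ⇒ p = 3/8, and the value is (-10)·(3/8) + 5 = 5/4.
For the keeper: with q = P(Left), equating Low's and High's payoffs gives −10q + 5 = 6q − 1 ⇒ q = 3/8.

5/4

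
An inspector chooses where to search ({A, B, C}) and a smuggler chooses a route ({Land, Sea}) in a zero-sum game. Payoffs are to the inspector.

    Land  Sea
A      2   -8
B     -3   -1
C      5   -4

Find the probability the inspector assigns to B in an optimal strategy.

9/11

Row minima: A → -8, B → -3, C → -4; maximin = -3.
Column maxima: Land → 5, Sea → -1; minimax = -1.
-3 ≠ -1, so there is no saddle point; optimal play is mixed.
A is strictly dominated by C, so the inspector never plays it.
On the remaining 2×2 (B, C vs Land, Sea):
Let the inspector play B with probability p. Expected payoff against Land: (-3)p + 5(1−p) = −8p + 5; against Sea: (-1)p + (-4)(1−p) = 3p − 4.
Setting these equal: −8p + 5 = 3p − 4 ⇒ −11p = -9 ⇒ p = 9/11, and the value is (-8)·(9/11) + 5 = -17/11.
For the smuggler: with q = P(Land), equating B's and C's payoffs gives −2q − 1 = 9q − 4 ⇒ q = 3/11.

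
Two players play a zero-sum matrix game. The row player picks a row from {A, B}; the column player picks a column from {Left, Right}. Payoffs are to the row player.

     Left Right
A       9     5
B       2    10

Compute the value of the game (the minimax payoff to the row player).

Row minima: A → 5, B → 2; maximin = 5.
Column maxima: Left → 9, Right → 10; minimax = 9.
5 ≠ 9, so there is no saddle point; optimal play is mixed.
Let the row player play A with probability p. Expected payoff against Left: 9p + 2(1−p) = 7p + 2; against Right: 5p + 10(1−p) = −5p + 10.
Setting these equal: 7p + 2 = −5p + 10 ⇒ 12p = 8 ⇒ p = 2/3, and the value is (7)·(2/3) + 2 = 20/3.
For the column player: with q = P(Left), equating A's and B's payoffs gives 4q + 5 = −8q + 10 ⇒ q = 5/12.

20/3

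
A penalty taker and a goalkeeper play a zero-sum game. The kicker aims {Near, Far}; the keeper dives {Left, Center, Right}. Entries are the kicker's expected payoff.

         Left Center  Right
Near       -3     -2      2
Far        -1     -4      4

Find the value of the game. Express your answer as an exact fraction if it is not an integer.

Row minima: Near → -3, Far → -4; maximin = -3.
Column maxima: Left → -1, Center → -2, Right → 4; minimax = -2.
-3 ≠ -2, so there is no saddle point; optimal play is mixed.
Right is strictly dominated by Left (it gives the kicker strictly more in every row), so the keeper never plays it.
On the remaining 2×2 (Near, Far vs Left, Center):
Let the kicker play Near with probability p. Expected payoff against Left: (-3)p + (-1)(1−p) = −2p − 1; against Center: (-2)p + (-4)(1−p) = 2p − 4.
Setting these equal: −2p − 1 = 2p − 4 ⇒ −4p = -3 ⇒ p = 3/4, and the value is (-2)·(3/4) − 1 = -5/2.
For the keeper: with q = P(Left), equating Near's and Far's payoffs gives −q − 2 = 3q − 4 ⇒ q = 1/2.

-5/2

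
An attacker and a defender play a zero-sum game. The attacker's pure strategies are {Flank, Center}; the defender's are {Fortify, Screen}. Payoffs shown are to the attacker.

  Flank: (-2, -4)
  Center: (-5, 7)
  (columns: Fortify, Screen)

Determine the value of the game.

Row minima: Flank → -4, Center → -5; maximin = -4.
Column maxima: Fortify → -2, Screen → 7; minimax = -2.
-4 ≠ -2, so there is no saddle point; optimal play is mixed.
Let the attacker play Flank with probability p. Expected payoff against Fortify: (-2)p + (-5)(1−p) = 3p − 5; against Screen: (-4)p + 7(1−p) = −11p + 7.
Setting these equal: 3p − 5 = −11p + 7 ⇒ 14p = 12 ⇒ p = 6/7, and the value is (3)·(6/7) − 5 = -17/7.
For the defender: with q = P(Fortify), equating Flank's and Center's payoffs gives 2q − 4 = −12q + 7 ⇒ q = 11/14.

-17/7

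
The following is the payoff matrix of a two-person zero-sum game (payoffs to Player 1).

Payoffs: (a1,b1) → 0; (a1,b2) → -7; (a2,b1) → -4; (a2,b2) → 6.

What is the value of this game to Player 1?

Row minima: a1 → -7, a2 → -4; maximin = -4.
Column maxima: b1 → 0, b2 → 6; minimax = 0.
-4 ≠ 0, so there is no saddle point; optimal play is mixed.
Let Player 1 play a1 with probability p. Expected payoff against b1: 0p + (-4)(1−p) = 4p − 4; against b2: (-7)p + 6(1−p) = −13p + 6.
Setting these equal: 4p − 4 = −13p + 6 ⇒ 17p = 10 ⇒ p = 10/17, and the value is (4)·(10/17) − 4 = -28/17.
For Player 2: with q = P(b1), equating a1's and a2's payoffs gives 7q − 7 = −10q + 6 ⇒ q = 13/17.

-28/17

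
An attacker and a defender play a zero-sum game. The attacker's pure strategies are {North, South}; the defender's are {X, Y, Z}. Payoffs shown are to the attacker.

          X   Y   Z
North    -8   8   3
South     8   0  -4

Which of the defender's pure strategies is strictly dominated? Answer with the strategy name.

Z holds the attacker's payoff strictly below Y in every row: 3 < 8, -4 < 0.
So Y is strictly dominated for the defender.

Y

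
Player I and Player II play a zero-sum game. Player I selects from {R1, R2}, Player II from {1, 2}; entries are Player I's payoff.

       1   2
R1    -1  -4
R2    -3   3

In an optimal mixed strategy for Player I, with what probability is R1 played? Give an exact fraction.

2/3

Row minima: R1 → -4, R2 → -3; maximin = -3.
Column maxima: 1 → -1, 2 → 3; minimax = -1.
-3 ≠ -1, so there is no saddle point; optimal play is mixed.
Let Player I play R1 with probability p. Expected payoff against 1: (-1)p + (-3)(1−p) = 2p − 3; against 2: (-4)p + 3(1−p) = −7p + 3.
Setting these equal: 2p − 3 = −7p + 3 ⇒ 9p = 6 ⇒ p = 2/3, and the value is (2)·(2/3) − 3 = -5/3.
For Player II: with q = P(1), equating R1's and R2's payoffs gives 3q − 4 = −6q + 3 ⇒ q = 7/9.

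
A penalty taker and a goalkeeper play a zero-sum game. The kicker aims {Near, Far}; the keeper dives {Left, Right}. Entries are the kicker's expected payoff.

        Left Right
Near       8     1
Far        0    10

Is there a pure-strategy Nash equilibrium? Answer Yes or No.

No

Row minima: Near → 1, Far → 0; maximin = 1.
Column maxima: Left → 8, Right → 10; minimax = 8.
1 ≠ 8, so no pure-strategy equilibrium exists.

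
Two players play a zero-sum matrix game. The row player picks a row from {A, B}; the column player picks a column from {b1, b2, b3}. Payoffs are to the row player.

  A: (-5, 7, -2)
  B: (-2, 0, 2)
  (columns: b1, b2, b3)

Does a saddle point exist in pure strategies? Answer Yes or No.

Row minima: A → -5, B → -2; maximin = -2.
Column maxima: b1 → -2, b2 → 7, b3 → 2; minimax = -2.
maximin = minimax = -2, so a saddle point exists.

Yes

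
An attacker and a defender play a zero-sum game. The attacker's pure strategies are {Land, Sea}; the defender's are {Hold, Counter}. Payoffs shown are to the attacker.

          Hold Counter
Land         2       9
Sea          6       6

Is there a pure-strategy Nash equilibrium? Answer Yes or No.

Yes

Row minima: Land → 2, Sea → 6; maximin = 6.
Column maxima: Hold → 6, Counter → 9; minimax = 6.
maximin = minimax = 6, so a saddle point exists.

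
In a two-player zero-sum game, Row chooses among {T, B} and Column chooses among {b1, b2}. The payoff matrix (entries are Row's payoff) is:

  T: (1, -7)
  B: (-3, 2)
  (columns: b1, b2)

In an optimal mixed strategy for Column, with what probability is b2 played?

Row minima: T → -7, B → -3; maximin = -3.
Column maxima: b1 → 1, b2 → 2; minimax = 1.
-3 ≠ 1, so there is no saddle point; optimal play is mixed.
Let Row play T with probability p. Expected payoff against b1: 1p + (-3)(1−p) = 4p − 3; against b2: (-7)p + 2(1−p) = −9p + 2.
Setting these equal: 4p − 3 = −9p + 2 ⇒ 13p = 5 ⇒ p = 5/13, and the value is (4)·(5/13) − 3 = -19/13.
For Column: with q = P(b1), equating T's and B's payoffs gives 8q − 7 = −5q + 2 ⇒ q = 9/13.

4/13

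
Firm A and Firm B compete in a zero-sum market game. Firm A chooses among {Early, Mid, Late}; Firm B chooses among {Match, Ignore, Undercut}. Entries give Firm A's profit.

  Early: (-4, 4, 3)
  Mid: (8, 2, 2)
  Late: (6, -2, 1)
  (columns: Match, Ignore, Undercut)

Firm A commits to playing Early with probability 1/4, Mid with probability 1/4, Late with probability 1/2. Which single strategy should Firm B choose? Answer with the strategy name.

If Firm B plays Match, Firm A's expected payoff is (1/4)·(-4) + (1/4)·8 + (1/2)·6 = 4.
If Firm B plays Ignore, Firm A's expected payoff is (1/4)·4 + (1/4)·2 + (1/2)·(-2) = 1/2.
If Firm B plays Undercut, Firm A's expected payoff is (1/4)·3 + (1/4)·2 + (1/2)·1 = 7/4.
Firm B minimizes Firm A's payoff; the smallest is 1/2, so the best response is Ignore.

Ignore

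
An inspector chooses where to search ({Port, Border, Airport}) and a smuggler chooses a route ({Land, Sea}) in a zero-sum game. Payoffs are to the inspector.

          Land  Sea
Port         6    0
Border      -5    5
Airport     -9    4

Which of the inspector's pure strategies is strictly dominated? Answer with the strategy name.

Border gives a strictly higher payoff than Airport against every column: -5 > -9, 5 > 4.
So Airport is strictly dominated and the inspector never plays it.

Airport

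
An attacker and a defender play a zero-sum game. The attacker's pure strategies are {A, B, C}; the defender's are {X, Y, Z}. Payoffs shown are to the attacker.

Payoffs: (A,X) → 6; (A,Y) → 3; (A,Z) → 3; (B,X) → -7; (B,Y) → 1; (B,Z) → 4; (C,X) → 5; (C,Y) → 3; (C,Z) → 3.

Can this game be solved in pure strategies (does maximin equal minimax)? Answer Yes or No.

Yes

Row minima: A → 3, B → -7, C → 3; maximin = 3.
Column maxima: X → 6, Y → 3, Z → 4; minimax = 3.
maximin = minimax = 3, so a saddle point exists.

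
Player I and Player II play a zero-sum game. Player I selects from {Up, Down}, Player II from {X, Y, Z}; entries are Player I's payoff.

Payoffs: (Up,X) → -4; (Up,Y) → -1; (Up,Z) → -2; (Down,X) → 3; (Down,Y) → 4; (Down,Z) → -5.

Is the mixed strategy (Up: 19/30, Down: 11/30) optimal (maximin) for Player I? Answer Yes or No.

Against X this mix gives (19/30)·(-4) + (11/30)·3 = -43/30.
Against Y this mix gives (19/30)·(-1) + (11/30)·4 = 5/6.
Against Z this mix gives (19/30)·(-2) + (11/30)·(-5) = -31/10.
Player II will play Z, holding Player I to -31/10. Shifting weight toward the row that does better against Z would raise this floor (the equalizing mix achieves -13/5 against both Z and X), so the proposed strategy is not optimal.

No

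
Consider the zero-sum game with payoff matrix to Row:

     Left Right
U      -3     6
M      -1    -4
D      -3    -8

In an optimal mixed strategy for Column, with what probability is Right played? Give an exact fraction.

1/6

Row minima: U → -3, M → -4, D → -8; maximin = -3.
Column maxima: Left → -1, Right → 6; minimax = -1.
-3 ≠ -1, so there is no saddle point; optimal play is mixed.
D is strictly dominated by M, so Row never plays it.
On the remaining 2×2 (U, M vs Left, Right):
Let Row play U with probability p. Expected payoff against Left: (-3)p + (-1)(1−p) = −2p − 1; against Right: 6p + (-4)(1−p) = 10p − 4.
Setting these equal: −2p − 1 = 10p − 4 ⇒ −12p = -3 ⇒ p = 1/4, and the value is (-2)·(1/4) − 1 = -3/2.
For Column: with q = P(Left), equating U's and M's payoffs gives −9q + 6 = 3q − 4 ⇒ q = 5/6.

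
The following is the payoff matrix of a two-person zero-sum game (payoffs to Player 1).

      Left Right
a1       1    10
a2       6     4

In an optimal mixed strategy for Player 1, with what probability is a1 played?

2/11

Row minima: a1 → 1, a2 → 4; maximin = 4.
Column maxima: Left → 6, Right → 10; minimax = 6.
4 ≠ 6, so there is no saddle point; optimal play is mixed.
Let Player 1 play a1 with probability p. Expected payoff against Left: 1p + 6(1−p) = −5p + 6; against Right: 10p + 4(1−p) = 6p + 4.
Setting these equal: −5p + 6 = 6p + 4 ⇒ −11p = -2 ⇒ p = 2/11, and the value is (-5)·(2/11) + 6 = 56/11.
For Player 2: with q = P(Left), equating a1's and a2's payoffs gives −9q + 10 = 2q + 4 ⇒ q = 6/11.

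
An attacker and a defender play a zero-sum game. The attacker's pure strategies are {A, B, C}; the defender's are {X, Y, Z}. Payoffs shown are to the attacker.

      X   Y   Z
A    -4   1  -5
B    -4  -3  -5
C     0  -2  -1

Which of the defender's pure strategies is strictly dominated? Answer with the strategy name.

Z holds the attacker's payoff strictly below X in every row: -5 < -4, -5 < -4, -1 < 0.
So X is strictly dominated for the defender.

X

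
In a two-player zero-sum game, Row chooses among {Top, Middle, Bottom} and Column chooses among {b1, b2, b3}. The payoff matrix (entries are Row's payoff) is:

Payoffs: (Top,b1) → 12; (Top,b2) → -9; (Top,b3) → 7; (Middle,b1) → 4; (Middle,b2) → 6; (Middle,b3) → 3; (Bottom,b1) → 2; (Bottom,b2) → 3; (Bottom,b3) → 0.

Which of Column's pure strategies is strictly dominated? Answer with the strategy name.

b3 holds Row's payoff strictly below b1 in every row: 7 < 12, 3 < 4, 0 < 2.
So b1 is strictly dominated for Column.

b1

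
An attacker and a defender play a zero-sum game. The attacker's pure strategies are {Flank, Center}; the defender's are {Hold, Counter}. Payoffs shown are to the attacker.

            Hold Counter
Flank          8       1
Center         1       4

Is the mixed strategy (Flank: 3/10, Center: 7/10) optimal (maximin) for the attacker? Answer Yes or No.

Against Hold this mix gives (3/10)·8 + (7/10)·1 = 31/10.
Against Counter this mix gives (3/10)·1 + (7/10)·4 = 31/10.
All of the defender's active replies (Hold, Counter) yield 31/10, and no column does worse for the attacker. The mix makes the defender indifferent and guarantees 31/10, so it is optimal.

Yes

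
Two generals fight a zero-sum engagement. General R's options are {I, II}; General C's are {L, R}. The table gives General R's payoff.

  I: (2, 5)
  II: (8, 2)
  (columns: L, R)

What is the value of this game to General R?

4

Row minima: I → 2, II → 2; maximin = 2.
Column maxima: L → 8, R → 5; minimax = 5.
2 ≠ 5, so there is no saddle point; optimal play is mixed.
Let General R play I with probability p. Expected payoff against L: 2p + 8(1−p) = −6p + 8; against R: 5p + 2(1−p) = 3p + 2.
Setting these equal: −6p + 8 = 3p + 2 ⇒ −9p = -6 ⇒ p = 2/3, and the value is (-6)·(2/3) + 8 = 4.
For General C: with q = P(L), equating I's and II's payoffs gives −3q + 5 = 6q + 2 ⇒ q = 1/3.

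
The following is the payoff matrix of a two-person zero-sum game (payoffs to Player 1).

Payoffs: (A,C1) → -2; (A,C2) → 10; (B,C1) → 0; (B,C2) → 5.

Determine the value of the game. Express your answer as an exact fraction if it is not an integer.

0

Row minima: A → -2, B → 0; maximin = 0.
Column maxima: C1 → 0, C2 → 10; minimax = 0.
Since maximin = minimax = 0, there is a saddle point and the value is 0.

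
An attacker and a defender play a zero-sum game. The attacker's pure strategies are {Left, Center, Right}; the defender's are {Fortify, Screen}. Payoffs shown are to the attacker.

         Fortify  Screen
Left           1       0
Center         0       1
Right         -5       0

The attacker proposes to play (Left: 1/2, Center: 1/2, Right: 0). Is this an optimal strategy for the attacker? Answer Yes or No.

Against Fortify this mix gives (1/2)·1 + (1/2)·0 = 1/2.
Against Screen this mix gives (1/2)·0 + (1/2)·1 = 1/2.
All of the defender's active replies (Fortify, Screen) yield 1/2, and no column does worse for the attacker. The mix makes the defender indifferent and guarantees 1/2, so it is optimal.

Yes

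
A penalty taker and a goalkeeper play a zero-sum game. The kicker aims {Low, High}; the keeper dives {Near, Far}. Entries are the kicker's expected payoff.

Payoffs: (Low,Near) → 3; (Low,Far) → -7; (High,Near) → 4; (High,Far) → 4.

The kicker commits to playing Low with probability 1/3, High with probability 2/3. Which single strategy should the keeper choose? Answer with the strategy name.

If the keeper plays Near, the kicker's expected payoff is (1/3)·3 + (2/3)·4 = 11/3.
If the keeper plays Far, the kicker's expected payoff is (1/3)·(-7) + (2/3)·4 = 1/3.
The keeper minimizes the kicker's payoff; the smallest is 1/3, so the best response is Far.

Far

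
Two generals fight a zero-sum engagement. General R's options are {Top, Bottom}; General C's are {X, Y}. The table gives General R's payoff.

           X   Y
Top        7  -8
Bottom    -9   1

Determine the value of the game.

Row minima: Top → -8, Bottom → -9; maximin = -8.
Column maxima: X → 7, Y → 1; minimax = 1.
-8 ≠ 1, so there is no saddle point; optimal play is mixed.
Let General R play Top with probability p. Expected payoff against X: 7p + (-9)(1−p) = 16p − 9; against Y: (-8)p + 1(1−p) = −9p + 1.
Setting these equal: 16p − 9 = −9p + 1 ⇒ 25p = 10 ⇒ p = 2/5, and the value is (16)·(2/5) − 9 = -13/5.
For General C: with q = P(X), equating Top's and Bottom's payoffs gives 15q − 8 = −10q + 1 ⇒ q = 9/25.

-13/5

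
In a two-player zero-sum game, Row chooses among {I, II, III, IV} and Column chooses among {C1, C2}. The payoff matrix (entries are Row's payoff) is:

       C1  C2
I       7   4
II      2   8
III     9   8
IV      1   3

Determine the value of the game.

8

Row minima: I → 4, II → 2, III → 8, IV → 1; maximin = 8.
Column maxima: C1 → 9, C2 → 8; minimax = 8.
Since maximin = minimax = 8, there is a saddle point and the value is 8.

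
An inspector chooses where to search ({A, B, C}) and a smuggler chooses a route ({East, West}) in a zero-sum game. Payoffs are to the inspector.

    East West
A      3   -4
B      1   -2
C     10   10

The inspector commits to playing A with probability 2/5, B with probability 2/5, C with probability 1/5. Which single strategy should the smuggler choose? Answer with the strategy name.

If the smuggler plays East, the inspector's expected payoff is (2/5)·3 + (2/5)·1 + (1/5)·10 = 18/5.
If the smuggler plays West, the inspector's expected payoff is (2/5)·(-4) + (2/5)·(-2) + (1/5)·10 = -2/5.
The smuggler minimizes the inspector's payoff; the smallest is -2/5, so the best response is West.

West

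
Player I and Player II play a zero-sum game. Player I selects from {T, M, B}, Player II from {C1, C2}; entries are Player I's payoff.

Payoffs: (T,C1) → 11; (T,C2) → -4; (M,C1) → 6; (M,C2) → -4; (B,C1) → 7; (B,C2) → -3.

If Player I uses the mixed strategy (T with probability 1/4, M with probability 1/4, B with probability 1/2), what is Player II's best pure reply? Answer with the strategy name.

If Player II plays C1, Player I's expected payoff is (1/4)·11 + (1/4)·6 + (1/2)·7 = 31/4.
If Player II plays C2, Player I's expected payoff is (1/4)·(-4) + (1/4)·(-4) + (1/2)·(-3) = -7/2.
Player II minimizes Player I's payoff; the smallest is -7/2, so the best response is C2.

C2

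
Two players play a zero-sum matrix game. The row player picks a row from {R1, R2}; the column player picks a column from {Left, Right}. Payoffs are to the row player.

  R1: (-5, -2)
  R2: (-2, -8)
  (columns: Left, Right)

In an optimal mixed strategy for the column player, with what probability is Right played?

1/3

Row minima: R1 → -5, R2 → -8; maximin = -5.
Column maxima: Left → -2, Right → -2; minimax = -2.
-5 ≠ -2, so there is no saddle point; optimal play is mixed.
Let the row player play R1 with probability p. Expected payoff against Left: (-5)p + (-2)(1−p) = −3p − 2; against Right: (-2)p + (-8)(1−p) = 6p − 8.
Setting these equal: −3p − 2 = 6p − 8 ⇒ −9p = -6 ⇒ p = 2/3, and the value is (-3)·(2/3) − 2 = -4.
For the column player: with q = P(Left), equating R1's and R2's payoffs gives −3q − 2 = 6q − 8 ⇒ q = 2/3.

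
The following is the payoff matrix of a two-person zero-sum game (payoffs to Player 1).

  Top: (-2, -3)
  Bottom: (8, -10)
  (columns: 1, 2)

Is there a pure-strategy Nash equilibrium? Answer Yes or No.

Yes

Row minima: Top → -3, Bottom → -10; maximin = -3.
Column maxima: 1 → 8, 2 → -3; minimax = -3.
maximin = minimax = -3, so a saddle point exists.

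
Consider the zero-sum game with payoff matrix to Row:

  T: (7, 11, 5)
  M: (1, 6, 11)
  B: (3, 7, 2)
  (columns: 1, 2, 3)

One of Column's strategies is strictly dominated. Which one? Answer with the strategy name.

1 holds Row's payoff strictly below 2 in every row: 7 < 11, 1 < 6, 3 < 7.
So 2 is strictly dominated for Column.

2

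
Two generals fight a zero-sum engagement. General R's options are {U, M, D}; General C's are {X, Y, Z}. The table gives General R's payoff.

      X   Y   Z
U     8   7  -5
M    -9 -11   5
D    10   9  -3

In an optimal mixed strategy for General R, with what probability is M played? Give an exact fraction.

Row minima: U → -5, M → -11, D → -3; maximin = -3.
Column maxima: X → 10, Y → 9, Z → 5; minimax = 5.
-3 ≠ 5, so there is no saddle point; optimal play is mixed.
U is strictly dominated by D, so General R never plays it.
X is strictly dominated by Y (it gives General R strictly more in every row), so General C never plays it.
On the remaining 2×2 (M, D vs Y, Z):
Let General R play M with probability p. Expected payoff against Y: (-11)p + 9(1−p) = −20p + 9; against Z: 5p + (-3)(1−p) = 8p − 3.
Setting these equal: −20p + 9 = 8p − 3 ⇒ −28p = -12 ⇒ p = 3/7, and the value is (-20)·(3/7) + 9 = 3/7.
For General C: with q = P(Y), equating M's and D's payoffs gives −16q + 5 = 12q − 3 ⇒ q = 2/7.

3/7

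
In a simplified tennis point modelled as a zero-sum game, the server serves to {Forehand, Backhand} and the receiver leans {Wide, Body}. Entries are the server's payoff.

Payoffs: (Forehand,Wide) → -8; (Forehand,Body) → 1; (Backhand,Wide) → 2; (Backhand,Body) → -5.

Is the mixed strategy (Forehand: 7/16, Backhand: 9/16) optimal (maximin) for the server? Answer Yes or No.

Against Wide this mix gives (7/16)·(-8) + (9/16)·2 = -19/8.
Against Body this mix gives (7/16)·1 + (9/16)·(-5) = -19/8.
All of the receiver's active replies (Wide, Body) yield -19/8, and no column does worse for the server. The mix makes the receiver indifferent and guarantees -19/8, so it is optimal.

Yes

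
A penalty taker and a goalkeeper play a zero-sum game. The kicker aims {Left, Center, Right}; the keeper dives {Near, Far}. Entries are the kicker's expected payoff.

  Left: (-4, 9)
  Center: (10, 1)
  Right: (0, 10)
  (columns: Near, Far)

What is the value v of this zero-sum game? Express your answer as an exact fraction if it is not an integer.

100/19

Row minima: Left → -4, Center → 1, Right → 0; maximin = 1.
Column maxima: Near → 10, Far → 10; minimax = 10.
1 ≠ 10, so there is no saddle point; optimal play is mixed.
Left is strictly dominated by Right, so the kicker never plays it.
On the remaining 2×2 (Center, Right vs Near, Far):
Let the kicker play Center with probability p. Expected payoff against Near: 10p + 0(1−p) = 10p; against Far: 1p + 10(1−p) = −9p + 10.
Setting these equal: 10p = −9p + 10 ⇒ 19p = 10 ⇒ p = 10/19, and the value is (10)·(10/19) = 100/19.
For the keeper: with q = P(Near), equating Center's and Right's payoffs gives 9q + 1 = −10q + 10 ⇒ q = 9/19.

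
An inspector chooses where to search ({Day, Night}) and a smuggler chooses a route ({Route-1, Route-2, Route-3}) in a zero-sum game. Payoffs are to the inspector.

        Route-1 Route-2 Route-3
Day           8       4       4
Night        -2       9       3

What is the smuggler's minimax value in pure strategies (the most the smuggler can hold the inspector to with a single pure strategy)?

Column maxima: Route-1 → 8, Route-2 → 9, Route-3 → 4.
The smallest of these is 4.

4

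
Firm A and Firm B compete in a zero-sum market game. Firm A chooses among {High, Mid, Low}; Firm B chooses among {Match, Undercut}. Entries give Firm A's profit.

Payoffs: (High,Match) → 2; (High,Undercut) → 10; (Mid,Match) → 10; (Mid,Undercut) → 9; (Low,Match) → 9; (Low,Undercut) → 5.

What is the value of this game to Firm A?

82/9

Row minima: High → 2, Mid → 9, Low → 5; maximin = 9.
Column maxima: Match → 10, Undercut → 10; minimax = 10.
9 ≠ 10, so there is no saddle point; optimal play is mixed.
Low is strictly dominated by Mid, so Firm A never plays it.
On the remaining 2×2 (High, Mid vs Match, Undercut):
Let Firm A play High with probability p. Expected payoff against Match: 2p + 10(1−p) = −8p + 10; against Undercut: 10p + 9(1−p) = p + 9.
Setting these equal: −8p + 10 = p + 9 ⇒ −9p = -1 ⇒ p = 1/9, and the value is (-8)·(1/9) + 10 = 82/9.
For Firm B: with q = P(Match), equating High's and Mid's payoffs gives −8q + 10 = q + 9 ⇒ q = 1/9.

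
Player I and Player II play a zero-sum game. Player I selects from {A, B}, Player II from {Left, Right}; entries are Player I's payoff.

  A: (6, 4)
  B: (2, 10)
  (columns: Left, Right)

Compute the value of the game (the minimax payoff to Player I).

26/5

Row minima: A → 4, B → 2; maximin = 4.
Column maxima: Left → 6, Right → 10; minimax = 6.
4 ≠ 6, so there is no saddle point; optimal play is mixed.
Let Player I play A with probability p. Expected payoff against Left: 6p + 2(1−p) = 4p + 2; against Right: 4p + 10(1−p) = −6p + 10.
Setting these equal: 4p + 2 = −6p + 10 ⇒ 10p = 8 ⇒ p = 4/5, and the value is (4)·(4/5) + 2 = 26/5.
For Player II: with q = P(Left), equating A's and B's payoffs gives 2q + 4 = −8q + 10 ⇒ q = 3/5.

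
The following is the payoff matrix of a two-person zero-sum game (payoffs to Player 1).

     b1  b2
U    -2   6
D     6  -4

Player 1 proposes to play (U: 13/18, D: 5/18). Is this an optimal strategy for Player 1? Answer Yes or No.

Against b1 this mix gives (13/18)·(-2) + (5/18)·6 = 2/9.
Against b2 this mix gives (13/18)·6 + (5/18)·(-4) = 29/9.
Player 2 will play b1, holding Player 1 to 2/9. Shifting weight toward the row that does better against b1 would raise this floor (the equalizing mix achieves 14/9 against both b1 and b2), so the proposed strategy is not optimal.

No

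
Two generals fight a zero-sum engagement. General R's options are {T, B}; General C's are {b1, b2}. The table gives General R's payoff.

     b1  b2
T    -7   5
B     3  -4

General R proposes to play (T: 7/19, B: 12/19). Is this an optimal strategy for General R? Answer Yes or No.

Against b1 this mix gives (7/19)·(-7) + (12/19)·3 = -13/19.
Against b2 this mix gives (7/19)·5 + (12/19)·(-4) = -13/19.
All of General C's active replies (b1, b2) yield -13/19, and no column does worse for General R. The mix makes General C indifferent and guarantees -13/19, so it is optimal.

Yes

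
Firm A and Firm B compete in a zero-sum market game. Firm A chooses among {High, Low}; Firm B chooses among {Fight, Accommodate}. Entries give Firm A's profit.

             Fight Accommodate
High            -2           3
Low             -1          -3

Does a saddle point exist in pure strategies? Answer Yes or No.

No

Row minima: High → -2, Low → -3; maximin = -2.
Column maxima: Fight → -1, Accommodate → 3; minimax = -1.
-2 ≠ -1, so no pure-strategy equilibrium exists.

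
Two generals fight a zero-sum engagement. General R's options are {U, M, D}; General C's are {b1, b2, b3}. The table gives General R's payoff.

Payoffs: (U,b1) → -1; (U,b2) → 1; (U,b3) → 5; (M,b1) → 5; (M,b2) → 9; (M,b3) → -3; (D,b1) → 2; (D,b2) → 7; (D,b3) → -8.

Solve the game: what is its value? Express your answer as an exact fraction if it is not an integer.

Row minima: U → -1, M → -3, D → -8; maximin = -1.
Column maxima: b1 → 5, b2 → 9, b3 → 5; minimax = 5.
-1 ≠ 5, so there is no saddle point; optimal play is mixed.
D is strictly dominated by M, so General R never plays it.
b2 is strictly dominated by b1 (it gives General R strictly more in every row), so General C never plays it.
On the remaining 2×2 (U, M vs b1, b3):
Let General R play U with probability p. Expected payoff against b1: (-1)p + 5(1−p) = −6p + 5; against b3: 5p + (-3)(1−p) = 8p − 3.
Setting these equal: −6p + 5 = 8p − 3 ⇒ −14p = -8 ⇒ p = 4/7, and the value is (-6)·(4/7) + 5 = 11/7.
For General C: with q = P(b1), equating U's and M's payoffs gives −6q + 5 = 8q − 3 ⇒ q = 4/7.

11/7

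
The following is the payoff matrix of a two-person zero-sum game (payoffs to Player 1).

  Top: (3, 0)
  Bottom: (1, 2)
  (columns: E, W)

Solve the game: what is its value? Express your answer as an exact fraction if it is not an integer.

Row minima: Top → 0, Bottom → 1; maximin = 1.
Column maxima: E → 3, W → 2; minimax = 2.
1 ≠ 2, so there is no saddle point; optimal play is mixed.
Let Player 1 play Top with probability p. Expected payoff against E: 3p + 1(1−p) = 2p + 1; against W: 0p + 2(1−p) = −2p + 2.
Setting these equal: 2p + 1 = −2p + 2 ⇒ 4p = 1 ⇒ p = 1/4, and the value is (2)·(1/4) + 1 = 3/2.
For Player 2: with q = P(E), equating Top's and Bottom's payoffs gives 3q = −q + 2 ⇒ q = 1/2.

3/2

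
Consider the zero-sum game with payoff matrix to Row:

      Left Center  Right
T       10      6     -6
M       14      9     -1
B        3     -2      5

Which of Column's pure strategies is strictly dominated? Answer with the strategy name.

Center holds Row's payoff strictly below Left in every row: 6 < 10, 9 < 14, -2 < 3.
So Left is strictly dominated for Column.

Left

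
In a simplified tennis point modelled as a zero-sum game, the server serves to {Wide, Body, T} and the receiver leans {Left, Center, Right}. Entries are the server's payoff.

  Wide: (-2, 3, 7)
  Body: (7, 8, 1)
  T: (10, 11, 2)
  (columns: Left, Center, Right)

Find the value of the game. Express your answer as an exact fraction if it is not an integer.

74/17

Row minima: Wide → -2, Body → 1, T → 2; maximin = 2.
Column maxima: Left → 10, Center → 11, Right → 7; minimax = 7.
2 ≠ 7, so there is no saddle point; optimal play is mixed.
Body is strictly dominated by T, so the server never plays it.
Center is strictly dominated by Left (it gives the server strictly more in every row), so the receiver never plays it.
On the remaining 2×2 (Wide, T vs Left, Right):
Let the server play Wide with probability p. Expected payoff against Left: (-2)p + 10(1−p) = −12p + 10; against Right: 7p + 2(1−p) = 5p + 2.
Setting these equal: −12p + 10 = 5p + 2 ⇒ −17p = -8 ⇒ p = 8/17, and the value is (-12)·(8/17) + 10 = 74/17.
For the receiver: with q = P(Left), equating Wide's and T's payoffs gives −9q + 7 = 8q + 2 ⇒ q = 5/17.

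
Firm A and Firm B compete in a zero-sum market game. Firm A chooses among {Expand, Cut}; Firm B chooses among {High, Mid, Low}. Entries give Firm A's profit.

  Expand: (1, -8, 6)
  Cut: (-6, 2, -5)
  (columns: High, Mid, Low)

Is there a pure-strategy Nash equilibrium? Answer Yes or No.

No

Row minima: Expand → -8, Cut → -6; maximin = -6.
Column maxima: High → 1, Mid → 2, Low → 6; minimax = 1.
-6 ≠ 1, so no pure-strategy equilibrium exists.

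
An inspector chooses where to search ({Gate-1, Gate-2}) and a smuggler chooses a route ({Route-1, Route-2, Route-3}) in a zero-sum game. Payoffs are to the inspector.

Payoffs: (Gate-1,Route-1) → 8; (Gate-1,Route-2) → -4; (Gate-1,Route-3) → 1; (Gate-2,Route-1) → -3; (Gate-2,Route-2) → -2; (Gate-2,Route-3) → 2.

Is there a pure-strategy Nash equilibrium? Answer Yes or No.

No

Row minima: Gate-1 → -4, Gate-2 → -3; maximin = -3.
Column maxima: Route-1 → 8, Route-2 → -2, Route-3 → 2; minimax = -2.
-3 ≠ -2, so no pure-strategy equilibrium exists.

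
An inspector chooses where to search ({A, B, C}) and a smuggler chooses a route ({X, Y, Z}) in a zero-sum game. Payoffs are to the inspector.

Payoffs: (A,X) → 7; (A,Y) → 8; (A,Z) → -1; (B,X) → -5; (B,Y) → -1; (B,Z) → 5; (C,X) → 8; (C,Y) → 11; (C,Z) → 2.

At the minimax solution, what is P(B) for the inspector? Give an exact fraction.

3/8

Row minima: A → -1, B → -5, C → 2; maximin = 2.
Column maxima: X → 8, Y → 11, Z → 5; minimax = 5.
2 ≠ 5, so there is no saddle point; optimal play is mixed.
A is strictly dominated by C, so the inspector never plays it.
Y is strictly dominated by X (it gives the inspector strictly more in every row), so the smuggler never plays it.
On the remaining 2×2 (B, C vs X, Z):
Let the inspector play B with probability p. Expected payoff against X: (-5)p + 8(1−p) = −13p + 8; against Z: 5p + 2(1−p) = 3p + 2.
Setting these equal: −13p + 8 = 3p + 2 ⇒ −16p = -6 ⇒ p = 3/8, and the value is (-13)·(3/8) + 8 = 25/8.
For the smuggler: with q = P(X), equating B's and C's payoffs gives −10q + 5 = 6q + 2 ⇒ q = 3/16.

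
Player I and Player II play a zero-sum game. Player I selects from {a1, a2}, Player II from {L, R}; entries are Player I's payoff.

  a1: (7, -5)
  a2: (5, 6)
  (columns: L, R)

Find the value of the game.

67/13

Row minima: a1 → -5, a2 → 5; maximin = 5.
Column maxima: L → 7, R → 6; minimax = 6.
5 ≠ 6, so there is no saddle point; optimal play is mixed.
Let Player I play a1 with probability p. Expected payoff against L: 7p + 5(1−p) = 2p + 5; against R: (-5)p + 6(1−p) = −11p + 6.
Setting these equal: 2p + 5 = −11p + 6 ⇒ 13p = 1 ⇒ p = 1/13, and the value is (2)·(1/13) + 5 = 67/13.
For Player II: with q = P(L), equating a1's and a2's payoffs gives 12q − 5 = −q + 6 ⇒ q = 11/13.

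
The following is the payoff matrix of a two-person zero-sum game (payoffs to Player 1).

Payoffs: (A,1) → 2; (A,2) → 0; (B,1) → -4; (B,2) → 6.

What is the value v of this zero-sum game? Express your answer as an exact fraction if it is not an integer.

Row minima: A → 0, B → -4; maximin = 0.
Column maxima: 1 → 2, 2 → 6; minimax = 2.
0 ≠ 2, so there is no saddle point; optimal play is mixed.
Let Player 1 play A with probability p. Expected payoff against 1: 2p + (-4)(1−p) = 6p − 4; against 2: 0p + 6(1−p) = −6p + 6.
Setting these equal: 6p − 4 = −6p + 6 ⇒ 12p = 10 ⇒ p = 5/6, and the value is (6)·(5/6) − 4 = 1.
For Player 2: with q = P(1), equating A's and B's payoffs gives 2q = −10q + 6 ⇒ q = 1/2.

1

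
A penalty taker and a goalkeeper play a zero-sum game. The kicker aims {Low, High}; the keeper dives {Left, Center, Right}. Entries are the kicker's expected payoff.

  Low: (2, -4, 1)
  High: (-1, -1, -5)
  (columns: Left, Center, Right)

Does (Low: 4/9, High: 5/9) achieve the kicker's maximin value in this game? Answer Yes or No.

Yes

Against Left this mix gives (4/9)·2 + (5/9)·(-1) = 1/3.
Against Center this mix gives (4/9)·(-4) + (5/9)·(-1) = -7/3.
Against Right this mix gives (4/9)·1 + (5/9)·(-5) = -7/3.
All of the keeper's active replies (Center, Right) yield -7/3, and no column does worse for the kicker. The mix makes the keeper indifferent and guarantees -7/3, so it is optimal.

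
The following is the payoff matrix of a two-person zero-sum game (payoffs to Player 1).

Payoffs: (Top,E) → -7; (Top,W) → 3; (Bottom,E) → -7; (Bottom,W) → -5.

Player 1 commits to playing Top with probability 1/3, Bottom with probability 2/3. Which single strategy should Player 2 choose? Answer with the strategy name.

E

If Player 2 plays E, Player 1's expected payoff is (1/3)·(-7) + (2/3)·(-7) = -7.
If Player 2 plays W, Player 1's expected payoff is (1/3)·3 + (2/3)·(-5) = -7/3.
Player 2 minimizes Player 1's payoff; the smallest is -7, so the best response is E.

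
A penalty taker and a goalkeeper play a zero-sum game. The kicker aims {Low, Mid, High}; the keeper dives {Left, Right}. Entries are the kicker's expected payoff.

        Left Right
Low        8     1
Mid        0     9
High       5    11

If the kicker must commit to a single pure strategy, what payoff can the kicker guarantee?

5

Row minima: Low → 1, Mid → 0, High → 5.
The best of these is 5.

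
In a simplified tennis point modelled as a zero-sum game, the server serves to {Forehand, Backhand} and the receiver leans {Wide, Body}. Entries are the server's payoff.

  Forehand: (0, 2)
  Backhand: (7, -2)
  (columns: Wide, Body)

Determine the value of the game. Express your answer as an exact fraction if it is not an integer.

14/11

Row minima: Forehand → 0, Backhand → -2; maximin = 0.
Column maxima: Wide → 7, Body → 2; minimax = 2.
0 ≠ 2, so there is no saddle point; optimal play is mixed.
Let the server play Forehand with probability p. Expected payoff against Wide: 0p + 7(1−p) = −7p + 7; against Body: 2p + (-2)(1−p) = 4p − 2.
Setting these equal: −7p + 7 = 4p − 2 ⇒ −11p = -9 ⇒ p = 9/11, and the value is (-7)·(9/11) + 7 = 14/11.
For the receiver: with q = P(Wide), equating Forehand's and Backhand's payoffs gives −2q + 2 = 9q − 2 ⇒ q = 4/11.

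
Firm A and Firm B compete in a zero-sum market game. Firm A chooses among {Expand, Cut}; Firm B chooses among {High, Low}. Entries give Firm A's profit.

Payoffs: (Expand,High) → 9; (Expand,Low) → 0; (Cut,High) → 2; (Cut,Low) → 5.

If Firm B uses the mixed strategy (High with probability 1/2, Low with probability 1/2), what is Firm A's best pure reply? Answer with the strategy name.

Expand

Expected payoff of Expand: (1/2)·9 + (1/2)·0 = 9/2.
Expected payoff of Cut: (1/2)·2 + (1/2)·5 = 7/2.
The largest is 9/2, so Firm A's best response is Expand.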